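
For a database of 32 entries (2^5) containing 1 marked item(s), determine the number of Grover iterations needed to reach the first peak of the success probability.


After j Grover iterations the success probability is P(j) = sin^2((2j+1)*theta), where sin(theta) = sqrt(k/N).
N = 2^5 = 32, k = 1
sin(theta) = sqrt(k/N) = 0.1767766953
theta = arcsin(sqrt(k/N)) = 0.1777106008 rad
P(j) reaches its first maximum when (2j+1)*theta is as close as possible to pi/2, i.e. j = round(pi/(4*theta) - 1/2).
pi/(4*theta) - 1/2 = 3.9195
(For comparison, the common estimate pi/4 * sqrt(N/k) = 4.4429; the exact maximiser is used here.)
Optimal iterations = 4

4


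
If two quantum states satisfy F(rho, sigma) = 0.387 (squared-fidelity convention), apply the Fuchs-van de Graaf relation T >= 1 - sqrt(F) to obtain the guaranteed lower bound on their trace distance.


Fuchs-van de Graaf (squared-fidelity convention): 1 - sqrt(F) <= T <= sqrt(1 - F).
Lower bound: T >= 1 - sqrt(F)
sqrt(F) = sqrt(0.387) = 0.6221
T >= 1 - 0.6221
T >= 0.3779

0.3779


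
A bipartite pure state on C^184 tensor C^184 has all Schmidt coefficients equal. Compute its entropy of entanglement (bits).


For a maximally entangled state in d x d:
S = log2(d) = log2(184)
= 7.5236

7.5236


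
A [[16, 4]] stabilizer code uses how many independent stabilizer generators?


For an [[n,k]] stabilizer code:
Number of stabilizer generators = n - k
= 16 - 4
= 12

12


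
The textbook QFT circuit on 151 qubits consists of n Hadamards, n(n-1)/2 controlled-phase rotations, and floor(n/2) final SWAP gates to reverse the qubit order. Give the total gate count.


Hadamard gates: 151
Controlled rotations: n*(n-1)/2 = 151*150/2 = 11325
SWAP gates: floor(n/2) = floor(151/2) = 75
Total = 151 + 11325 + 75
= 11551

11551


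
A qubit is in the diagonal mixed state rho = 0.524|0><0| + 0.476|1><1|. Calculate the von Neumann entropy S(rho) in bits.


S = -p*log2(p) - (1-p)*log2(1-p)
p = 0.5240, 1-p = 0.4760
= -0.5240 * log2(0.5240) - 0.4760 * log2(0.4760)
= -(-0.4886) - (-0.5098)
= 0.9983

0.9983


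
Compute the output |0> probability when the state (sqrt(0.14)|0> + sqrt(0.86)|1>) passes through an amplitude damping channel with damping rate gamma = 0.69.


For amplitude damping with parameter gamma on state sqrt(a)|0> + sqrt(b)|1>:
alpha^2 = 0.14, beta^2 = 0.86
P(|0>) = alpha^2 + gamma * beta^2
= 0.14 + 0.69 * 0.86
= 0.14 + 0.5934
= 0.7334

0.7334


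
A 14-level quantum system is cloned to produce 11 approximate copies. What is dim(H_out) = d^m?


Output space = H^(tensor 11) where dim(H) = 14
dim = 14^11
= 196 (after 2 factors)
= 2744 (after 3 factors)
= 38416 (after 4 factors)
= 537824 (after 5 factors)
= 7529536 (after 6 factors)
= 105413504 (after 7 factors)
= 1475789056 (after 8 factors)
= 20661046784 (after 9 factors)
= 289254654976 (after 10 factors)
= 4049565169664 (after 11 factors)
= 4049565169664

4049565169664


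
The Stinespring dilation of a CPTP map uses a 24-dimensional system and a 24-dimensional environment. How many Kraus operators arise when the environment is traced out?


Tracing out the environment in an orthonormal basis {|i>_E} gives Kraus operators K_i = <i|_E U |0>_E.
Number of Kraus operators = dim(H_env) = d_env
= 24

24


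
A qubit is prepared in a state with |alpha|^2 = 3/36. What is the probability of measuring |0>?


|alpha|^2 = 3/36 = 0.0833
|beta|^2 = 1 - 3/36 = 33/36 = 0.9167
P(|0>) = |alpha|^2 = 0.0833

0.0833


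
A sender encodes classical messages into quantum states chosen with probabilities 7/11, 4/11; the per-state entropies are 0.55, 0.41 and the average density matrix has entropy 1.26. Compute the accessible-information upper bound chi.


chi = S(rho) - sum_i p_i * S(rho_i)
Weighted entropy = 7/11 * 0.55 + 4/11 * 0.41
= 0.4991
chi = 1.26 - 0.4991
= 0.7609

0.7609


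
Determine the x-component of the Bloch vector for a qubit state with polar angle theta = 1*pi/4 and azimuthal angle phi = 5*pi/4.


theta = 0.7854, phi = 3.9270
r_x = sin(theta)*cos(phi) = 0.7071 * -0.7071
r_x = -0.5000

-0.5000


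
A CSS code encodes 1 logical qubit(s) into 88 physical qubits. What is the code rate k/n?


Code rate R = k/n
= 1/88
= 0.0114

0.0114


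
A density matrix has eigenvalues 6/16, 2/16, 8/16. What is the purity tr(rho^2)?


tr(rho^2) = sum of eigenvalues squared
= (6/16)^2 + (2/16)^2 + (8/16)^2
= (36 + 4 + 64) / 256
= 104/256
= 0.4062

0.4062


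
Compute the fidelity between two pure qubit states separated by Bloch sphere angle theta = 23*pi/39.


For states separated by angle theta on Bloch sphere:
F = cos^2(theta/2)
theta = 23*pi/39 = 1.8527
theta/2 = 0.9264
cos(theta/2) = 0.6007
F = 0.3609

0.3609


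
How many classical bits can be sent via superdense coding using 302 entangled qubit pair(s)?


Superdense coding allows 2 classical bits per shared entangled pair.
302 pair(s) -> 2 * 302 = 604 classical bits

604


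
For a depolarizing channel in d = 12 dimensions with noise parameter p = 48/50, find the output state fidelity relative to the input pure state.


F = (1-p) + p/d
= (1 - 0.9600) + 0.9600/12
= 0.0400 + 0.0800
= 0.1200

0.1200


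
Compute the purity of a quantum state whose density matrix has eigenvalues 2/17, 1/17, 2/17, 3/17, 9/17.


tr(rho^2) = sum of eigenvalues squared
= (2/17)^2 + (1/17)^2 + (2/17)^2 + (3/17)^2 + (9/17)^2
= (4 + 1 + 4 + 9 + 81) / 289
= 99/289
= 0.3426

0.3426


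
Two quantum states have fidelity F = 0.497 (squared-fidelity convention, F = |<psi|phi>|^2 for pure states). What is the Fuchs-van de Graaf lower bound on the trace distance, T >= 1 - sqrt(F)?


Fuchs-van de Graaf (squared-fidelity convention): 1 - sqrt(F) <= T <= sqrt(1 - F).
Lower bound: T >= 1 - sqrt(F)
sqrt(F) = sqrt(0.497) = 0.7050
T >= 1 - 0.7050
T >= 0.2950

0.2950


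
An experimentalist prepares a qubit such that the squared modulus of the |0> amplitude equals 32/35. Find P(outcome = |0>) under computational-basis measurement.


|alpha|^2 = 32/35 = 0.9143
|beta|^2 = 1 - 32/35 = 3/35 = 0.0857
P(|0>) = |alpha|^2 = 0.9143

0.9143


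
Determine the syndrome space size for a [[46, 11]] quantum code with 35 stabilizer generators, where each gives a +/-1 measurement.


Each stabilizer generator gives a binary (+1 or -1) measurement outcome.
With 35 independent generators:
Total syndromes = 2^35
= 34359738368

34359738368


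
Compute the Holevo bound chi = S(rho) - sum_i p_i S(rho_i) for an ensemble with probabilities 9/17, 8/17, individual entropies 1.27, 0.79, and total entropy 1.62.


chi = S(rho) - sum_i p_i * S(rho_i)
Weighted entropy = 9/17 * 1.27 + 8/17 * 0.79
= 1.0441
chi = 1.62 - 1.0441
= 0.5759

0.5759


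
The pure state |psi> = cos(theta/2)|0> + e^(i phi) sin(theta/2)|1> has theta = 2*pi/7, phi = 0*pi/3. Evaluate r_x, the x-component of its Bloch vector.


theta = 0.8976, phi = 0.0000
r_x = sin(theta)*cos(phi) = 0.7818 * 1.0000
r_x = 0.7818

0.7818


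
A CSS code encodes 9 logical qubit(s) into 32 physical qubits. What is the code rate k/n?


Code rate R = k/n
= 9/32
= 0.2812

0.2812


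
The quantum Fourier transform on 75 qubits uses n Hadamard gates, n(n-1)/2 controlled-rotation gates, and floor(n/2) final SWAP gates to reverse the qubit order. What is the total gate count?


Hadamard gates: 75
Controlled rotations: n*(n-1)/2 = 75*74/2 = 2775
SWAP gates: floor(n/2) = floor(75/2) = 37
Total = 75 + 2775 + 37
= 2887

2887


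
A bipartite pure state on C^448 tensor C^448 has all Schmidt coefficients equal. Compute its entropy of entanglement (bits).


For a maximally entangled state in d x d:
S = log2(d) = log2(448)
= 8.8074

8.8074


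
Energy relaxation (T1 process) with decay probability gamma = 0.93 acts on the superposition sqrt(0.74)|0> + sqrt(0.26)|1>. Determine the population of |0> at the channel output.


For amplitude damping with parameter gamma on state sqrt(a)|0> + sqrt(b)|1>:
alpha^2 = 0.74, beta^2 = 0.26
P(|0>) = alpha^2 + gamma * beta^2
= 0.74 + 0.93 * 0.26
= 0.74 + 0.2418
= 0.9818

0.9818


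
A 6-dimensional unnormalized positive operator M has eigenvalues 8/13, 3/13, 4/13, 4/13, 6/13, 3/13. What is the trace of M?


tr(M) = sum of eigenvalues
= 8/13 + 3/13 + 4/13 + 4/13 + 6/13 + 3/13
= 28/13
= 2.1538

2.1538


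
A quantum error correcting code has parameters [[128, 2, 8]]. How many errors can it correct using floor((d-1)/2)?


Code parameters: [[128, 2, 8]], distance d = 8.
Number of correctable errors = floor((d-1)/2)
= floor((8 - 1)/2)
= floor(7/2)
= 3

3


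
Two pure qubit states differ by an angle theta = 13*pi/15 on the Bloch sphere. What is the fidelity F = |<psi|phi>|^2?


For states separated by angle theta on Bloch sphere:
F = cos^2(theta/2)
theta = 13*pi/15 = 2.7227
theta/2 = 1.3614
cos(theta/2) = 0.2079
F = 0.0432

0.0432


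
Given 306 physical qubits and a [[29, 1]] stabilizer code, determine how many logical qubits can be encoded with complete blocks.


Each code block uses 29 physical qubits for 1 logical qubit(s).
Number of complete blocks = floor(306 / 29) = 10
Logical qubits = 10 * 1
= 10

10


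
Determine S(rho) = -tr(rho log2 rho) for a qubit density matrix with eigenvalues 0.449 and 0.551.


S = -p*log2(p) - (1-p)*log2(1-p)
p = 0.4490, 1-p = 0.5510
= -0.4490 * log2(0.4490) - 0.5510 * log2(0.5510)
= -(-0.5187) - (-0.4738)
= 0.9925

0.9925


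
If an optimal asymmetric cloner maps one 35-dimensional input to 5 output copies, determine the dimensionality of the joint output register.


Output space = H^(tensor 5) where dim(H) = 35
dim = 35^5
= 1225 (after 2 factors)
= 42875 (after 3 factors)
= 1500625 (after 4 factors)
= 52521875 (after 5 factors)
= 52521875

52521875


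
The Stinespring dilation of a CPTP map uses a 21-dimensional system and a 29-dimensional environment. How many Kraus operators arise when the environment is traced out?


Tracing out the environment in an orthonormal basis {|i>_E} gives Kraus operators K_i = <i|_E U |0>_E.
Number of Kraus operators = dim(H_env) = d_env
= 29

29


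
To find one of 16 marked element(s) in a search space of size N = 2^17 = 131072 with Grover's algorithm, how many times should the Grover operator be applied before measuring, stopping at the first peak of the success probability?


After j Grover iterations the success probability is P(j) = sin^2((2j+1)*theta), where sin(theta) = sqrt(k/N).
N = 2^17 = 131072, k = 16
sin(theta) = sqrt(k/N) = 0.01104854346
theta = arcsin(sqrt(k/N)) = 0.01104876825 rad
P(j) reaches its first maximum when (2j+1)*theta is as close as possible to pi/2, i.e. j = round(pi/(4*theta) - 1/2).
pi/(4*theta) - 1/2 = 70.5847
(For comparison, the common estimate pi/4 * sqrt(N/k) = 71.0861; the exact maximiser is used here.)
Optimal iterations = 71

71


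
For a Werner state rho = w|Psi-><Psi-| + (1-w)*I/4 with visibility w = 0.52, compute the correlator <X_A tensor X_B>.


|Psi-> = (|01> - |10>)/sqrt(2)
For the pure Bell state, <X_A X_B> = -1 (Bell-state Pauli correlator).
The maximally-mixed part I/4 has tr(I/4 * P tensor P) = 0 for any traceless Pauli P.
So <X_A X_B>_rho = w * (-1) + (1 - w) * 0
= 0.52 * (-1)
= -0.5200

-0.5200


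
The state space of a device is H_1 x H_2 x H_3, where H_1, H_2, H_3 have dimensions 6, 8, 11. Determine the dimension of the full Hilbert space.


dim(H_1 x H_2 x H_3) = 6 * 8 * 11
= 48 * 11
= 528

528


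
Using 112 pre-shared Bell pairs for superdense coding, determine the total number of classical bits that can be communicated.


Superdense coding allows 2 classical bits per shared entangled pair.
112 pair(s) -> 2 * 112 = 224 classical bits

224


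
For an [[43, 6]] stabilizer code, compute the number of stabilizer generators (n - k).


For an [[n,k]] stabilizer code:
Number of stabilizer generators = n - k
= 43 - 6
= 37

37


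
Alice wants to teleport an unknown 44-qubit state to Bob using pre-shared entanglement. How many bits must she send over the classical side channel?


Quantum teleportation requires 2 classical bits per qubit teleported.
44 qubit(s) -> 2 * 44 = 88 classical bits

88


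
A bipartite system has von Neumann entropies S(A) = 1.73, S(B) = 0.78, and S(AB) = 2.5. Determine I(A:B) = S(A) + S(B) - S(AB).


I(A:B) = S(A) + S(B) - S(AB)
= 1.73 + 0.78 - 2.5
= 0.0100

0.0100


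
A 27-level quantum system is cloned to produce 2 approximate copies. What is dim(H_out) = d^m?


Output space = H^(tensor 2) where dim(H) = 27
dim = 27^2
= 729

729


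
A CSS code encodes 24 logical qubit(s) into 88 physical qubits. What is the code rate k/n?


Code rate R = k/n
= 24/88
= 0.2727

0.2727


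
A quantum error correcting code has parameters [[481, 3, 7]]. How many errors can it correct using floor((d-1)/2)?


Code parameters: [[481, 3, 7]], distance d = 7.
Number of correctable errors = floor((d-1)/2)
= floor((7 - 1)/2)
= floor(6/2)
= 3

3


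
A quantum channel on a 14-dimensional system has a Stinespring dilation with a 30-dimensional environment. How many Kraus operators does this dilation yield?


Tracing out the environment in an orthonormal basis {|i>_E} gives Kraus operators K_i = <i|_E U |0>_E.
Number of Kraus operators = dim(H_env) = d_env
= 30

30


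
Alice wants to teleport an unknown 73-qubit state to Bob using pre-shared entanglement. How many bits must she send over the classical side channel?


Quantum teleportation requires 2 classical bits per qubit teleported.
73 qubit(s) -> 2 * 73 = 146 classical bits

146


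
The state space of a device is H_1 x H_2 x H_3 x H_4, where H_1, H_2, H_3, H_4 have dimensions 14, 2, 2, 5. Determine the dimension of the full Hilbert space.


dim(H_1 x H_2 x H_3 x H_4) = 14 * 2 * 2 * 5
= 28 * 2 * 5
= 56 * 5
= 280

280


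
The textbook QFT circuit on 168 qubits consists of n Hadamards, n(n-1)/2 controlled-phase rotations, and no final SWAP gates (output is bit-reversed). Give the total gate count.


Hadamard gates: 168
Controlled rotations: n*(n-1)/2 = 168*167/2 = 14028
SWAP gates: 0 (omitted)
Total = 168 + 14028
= 14196

14196


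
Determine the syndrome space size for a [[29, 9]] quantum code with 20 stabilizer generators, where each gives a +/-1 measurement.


Each stabilizer generator gives a binary (+1 or -1) measurement outcome.
With 20 independent generators:
Total syndromes = 2^20
= 1048576

1048576


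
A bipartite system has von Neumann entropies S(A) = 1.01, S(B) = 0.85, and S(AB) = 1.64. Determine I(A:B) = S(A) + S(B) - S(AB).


I(A:B) = S(A) + S(B) - S(AB)
= 1.01 + 0.85 - 1.64
= 0.2200

0.2200


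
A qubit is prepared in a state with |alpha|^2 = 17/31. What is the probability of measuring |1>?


|alpha|^2 = 17/31 = 0.5484
|beta|^2 = 1 - 17/31 = 14/31 = 0.4516
P(|1>) = |beta|^2 = 0.4516

0.4516


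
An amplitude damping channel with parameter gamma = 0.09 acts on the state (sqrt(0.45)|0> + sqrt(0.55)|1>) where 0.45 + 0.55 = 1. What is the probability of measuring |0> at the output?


For amplitude damping with parameter gamma on state sqrt(a)|0> + sqrt(b)|1>:
alpha^2 = 0.45, beta^2 = 0.55
P(|0>) = alpha^2 + gamma * beta^2
= 0.45 + 0.09 * 0.55
= 0.45 + 0.0495
= 0.4995

0.4995


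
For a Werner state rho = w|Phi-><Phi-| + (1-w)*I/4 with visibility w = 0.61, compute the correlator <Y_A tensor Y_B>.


|Phi-> = (|00> - |11>)/sqrt(2)
For the pure Bell state, <Y_A Y_B> = +1 (Bell-state Pauli correlator).
The maximally-mixed part I/4 has tr(I/4 * P tensor P) = 0 for any traceless Pauli P.
So <Y_A Y_B>_rho = w * (+1) + (1 - w) * 0
= 0.61 * (+1)
= 0.6100

0.6100


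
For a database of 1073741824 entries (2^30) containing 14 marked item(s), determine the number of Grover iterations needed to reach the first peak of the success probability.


After j Grover iterations the success probability is P(j) = sin^2((2j+1)*theta), where sin(theta) = sqrt(k/N).
N = 2^30 = 1073741824, k = 14
sin(theta) = sqrt(k/N) = 0.0001141863216
theta = arcsin(sqrt(k/N)) = 0.0001141863219 rad
P(j) reaches its first maximum when (2j+1)*theta is as close as possible to pi/2, i.e. j = round(pi/(4*theta) - 1/2).
pi/(4*theta) - 1/2 = 6877.7158
(For comparison, the common estimate pi/4 * sqrt(N/k) = 6878.2158; the exact maximiser is used here.)
Optimal iterations = 6878

6878


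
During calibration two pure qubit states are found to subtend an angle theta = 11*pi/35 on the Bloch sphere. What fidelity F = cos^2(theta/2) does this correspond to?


For states separated by angle theta on Bloch sphere:
F = cos^2(theta/2)
theta = 11*pi/35 = 0.9874
theta/2 = 0.4937
cos(theta/2) = 0.8806
F = 0.7754

0.7754


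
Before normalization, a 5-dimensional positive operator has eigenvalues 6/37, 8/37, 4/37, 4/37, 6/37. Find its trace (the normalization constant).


tr(M) = sum of eigenvalues
= 6/37 + 8/37 + 4/37 + 4/37 + 6/37
= 28/37
= 0.7568

0.7568


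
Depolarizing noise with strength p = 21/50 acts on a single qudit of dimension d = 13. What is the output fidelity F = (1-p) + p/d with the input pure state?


F = (1-p) + p/d
= (1 - 0.4200) + 0.4200/13
= 0.5800 + 0.0323
= 0.6123

0.6123


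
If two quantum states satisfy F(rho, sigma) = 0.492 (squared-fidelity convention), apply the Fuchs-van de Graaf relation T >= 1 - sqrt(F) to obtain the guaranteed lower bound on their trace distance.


Fuchs-van de Graaf (squared-fidelity convention): 1 - sqrt(F) <= T <= sqrt(1 - F).
Lower bound: T >= 1 - sqrt(F)
sqrt(F) = sqrt(0.492) = 0.7014
T >= 1 - 0.7014
T >= 0.2986

0.2986


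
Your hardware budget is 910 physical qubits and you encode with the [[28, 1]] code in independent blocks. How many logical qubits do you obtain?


Each code block uses 28 physical qubits for 1 logical qubit(s).
Number of complete blocks = floor(910 / 28) = 32
Logical qubits = 32 * 1
= 32

32


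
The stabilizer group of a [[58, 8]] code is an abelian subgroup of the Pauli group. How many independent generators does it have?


For an [[n,k]] stabilizer code:
Number of stabilizer generators = n - k
= 58 - 8
= 50

50


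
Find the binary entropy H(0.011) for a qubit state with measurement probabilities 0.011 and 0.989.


S = -p*log2(p) - (1-p)*log2(1-p)
p = 0.0110, 1-p = 0.9890
= -0.0110 * log2(0.0110) - 0.9890 * log2(0.9890)
= -(-0.0716) - (-0.0158)
= 0.0874

0.0874


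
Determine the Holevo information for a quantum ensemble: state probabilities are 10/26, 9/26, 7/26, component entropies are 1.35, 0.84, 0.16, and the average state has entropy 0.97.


chi = S(rho) - sum_i p_i * S(rho_i)
Weighted entropy = 10/26 * 1.35 + 9/26 * 0.84 + 7/26 * 0.16
= 0.8531
chi = 0.97 - 0.8531
= 0.1169

0.1169


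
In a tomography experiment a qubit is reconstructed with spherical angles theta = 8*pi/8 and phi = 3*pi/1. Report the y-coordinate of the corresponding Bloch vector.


theta = 3.1416, phi = 9.4248
r_y = sin(theta)*sin(phi) = 0.0000 * 0.0000
r_y = 0.0000

0.0000


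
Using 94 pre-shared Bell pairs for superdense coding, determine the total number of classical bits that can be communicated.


Superdense coding allows 2 classical bits per shared entangled pair.
94 pair(s) -> 2 * 94 = 188 classical bits

188


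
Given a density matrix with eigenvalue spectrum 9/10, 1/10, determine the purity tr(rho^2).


tr(rho^2) = sum of eigenvalues squared
= (9/10)^2 + (1/10)^2
= (81 + 1) / 100
= 82/100
= 0.8200

0.8200


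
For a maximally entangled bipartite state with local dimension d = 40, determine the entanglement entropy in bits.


For a maximally entangled state in d x d:
S = log2(d) = log2(40)
= 5.3219

5.3219


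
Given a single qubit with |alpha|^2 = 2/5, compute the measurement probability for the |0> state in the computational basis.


|alpha|^2 = 2/5 = 0.4000
|beta|^2 = 1 - 2/5 = 3/5 = 0.6000
P(|0>) = |alpha|^2 = 0.4000

0.4000


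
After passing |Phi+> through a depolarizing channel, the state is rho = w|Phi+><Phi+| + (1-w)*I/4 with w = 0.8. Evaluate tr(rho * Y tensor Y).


|Phi+> = (|00> + |11>)/sqrt(2)
For the pure Bell state, <Y_A Y_B> = -1 (Bell-state Pauli correlator).
The maximally-mixed part I/4 has tr(I/4 * P tensor P) = 0 for any traceless Pauli P.
So <Y_A Y_B>_rho = w * (-1) + (1 - w) * 0
= 0.8 * (-1)
= -0.8000

-0.8000


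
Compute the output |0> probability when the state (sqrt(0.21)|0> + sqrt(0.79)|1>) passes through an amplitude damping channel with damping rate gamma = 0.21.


For amplitude damping with parameter gamma on state sqrt(a)|0> + sqrt(b)|1>:
alpha^2 = 0.21, beta^2 = 0.79
P(|0>) = alpha^2 + gamma * beta^2
= 0.21 + 0.21 * 0.79
= 0.21 + 0.1659
= 0.3759

0.3759


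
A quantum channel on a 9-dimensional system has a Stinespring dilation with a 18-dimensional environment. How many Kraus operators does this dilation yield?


Tracing out the environment in an orthonormal basis {|i>_E} gives Kraus operators K_i = <i|_E U |0>_E.
Number of Kraus operators = dim(H_env) = d_env
= 18

18


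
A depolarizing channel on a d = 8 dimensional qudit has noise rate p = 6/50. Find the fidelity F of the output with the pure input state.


F = (1-p) + p/d
= (1 - 0.1200) + 0.1200/8
= 0.8800 + 0.0150
= 0.8950

0.8950


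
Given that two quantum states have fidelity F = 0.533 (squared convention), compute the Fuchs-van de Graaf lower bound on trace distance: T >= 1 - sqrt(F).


Fuchs-van de Graaf (squared-fidelity convention): 1 - sqrt(F) <= T <= sqrt(1 - F).
Lower bound: T >= 1 - sqrt(F)
sqrt(F) = sqrt(0.533) = 0.7301
T >= 1 - 0.7301
T >= 0.2699

0.2699


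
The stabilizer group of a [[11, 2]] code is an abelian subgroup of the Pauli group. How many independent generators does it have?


For an [[n,k]] stabilizer code:
Number of stabilizer generators = n - k
= 11 - 2
= 9

9


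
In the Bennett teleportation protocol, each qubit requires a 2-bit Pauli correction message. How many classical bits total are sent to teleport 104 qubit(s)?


Quantum teleportation requires 2 classical bits per qubit teleported.
104 qubit(s) -> 2 * 104 = 208 classical bits

208


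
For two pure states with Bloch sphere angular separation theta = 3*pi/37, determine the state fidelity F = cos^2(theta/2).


For states separated by angle theta on Bloch sphere:
F = cos^2(theta/2)
theta = 3*pi/37 = 0.2547
theta/2 = 0.1274
cos(theta/2) = 0.9919
F = 0.9839

0.9839


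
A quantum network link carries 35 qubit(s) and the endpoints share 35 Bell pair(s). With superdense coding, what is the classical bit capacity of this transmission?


Superdense coding allows 2 classical bits per shared entangled pair.
35 pair(s) -> 2 * 35 = 70 classical bits

70


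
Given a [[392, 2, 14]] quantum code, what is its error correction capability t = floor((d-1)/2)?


Code parameters: [[392, 2, 14]], distance d = 14.
Number of correctable errors = floor((d-1)/2)
= floor((14 - 1)/2)
= floor(13/2)
= 6

6


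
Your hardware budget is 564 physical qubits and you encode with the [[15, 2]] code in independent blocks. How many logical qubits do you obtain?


Each code block uses 15 physical qubits for 2 logical qubit(s).
Number of complete blocks = floor(564 / 15) = 37
Logical qubits = 37 * 2
= 74

74


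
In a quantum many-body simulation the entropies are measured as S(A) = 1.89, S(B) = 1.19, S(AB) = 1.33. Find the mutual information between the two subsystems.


I(A:B) = S(A) + S(B) - S(AB)
= 1.89 + 1.19 - 1.33
= 1.7500

1.7500


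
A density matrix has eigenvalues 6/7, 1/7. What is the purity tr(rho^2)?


tr(rho^2) = sum of eigenvalues squared
= (6/7)^2 + (1/7)^2
= (36 + 1) / 49
= 37/49
= 0.7551

0.7551


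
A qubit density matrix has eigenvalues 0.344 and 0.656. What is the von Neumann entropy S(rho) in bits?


S = -p*log2(p) - (1-p)*log2(1-p)
p = 0.3440, 1-p = 0.6560
= -0.3440 * log2(0.3440) - 0.6560 * log2(0.6560)
= -(-0.5296) - (-0.3990)
= 0.9286

0.9286


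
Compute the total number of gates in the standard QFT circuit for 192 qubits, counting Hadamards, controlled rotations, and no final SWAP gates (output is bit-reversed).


Hadamard gates: 192
Controlled rotations: n*(n-1)/2 = 192*191/2 = 18336
SWAP gates: 0 (omitted)
Total = 192 + 18336
= 18528

18528


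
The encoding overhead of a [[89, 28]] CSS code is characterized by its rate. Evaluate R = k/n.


Code rate R = k/n
= 28/89
= 0.3146

0.3146


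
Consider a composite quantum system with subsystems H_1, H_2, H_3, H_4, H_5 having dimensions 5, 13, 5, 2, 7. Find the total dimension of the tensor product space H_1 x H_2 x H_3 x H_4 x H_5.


dim(H_1 x H_2 x H_3 x H_4 x H_5) = 5 * 13 * 5 * 2 * 7
= 65 * 5 * 2 * 7
= 325 * 2 * 7
= 650 * 7
= 4550

4550


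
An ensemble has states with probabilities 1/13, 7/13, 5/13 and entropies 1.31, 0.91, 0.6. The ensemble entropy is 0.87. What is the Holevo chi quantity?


chi = S(rho) - sum_i p_i * S(rho_i)
Weighted entropy = 1/13 * 1.31 + 7/13 * 0.91 + 5/13 * 0.6
= 0.8215
chi = 0.87 - 0.8215
= 0.0485

0.0485


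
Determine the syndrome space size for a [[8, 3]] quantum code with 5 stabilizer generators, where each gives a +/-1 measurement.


Each stabilizer generator gives a binary (+1 or -1) measurement outcome.
With 5 independent generators:
Total syndromes = 2^5
= 32

32


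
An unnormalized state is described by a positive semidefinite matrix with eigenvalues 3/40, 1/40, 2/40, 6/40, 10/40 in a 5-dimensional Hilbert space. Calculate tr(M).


tr(M) = sum of eigenvalues
= 3/40 + 1/40 + 2/40 + 6/40 + 10/40
= 22/40
= 0.5500

0.5500


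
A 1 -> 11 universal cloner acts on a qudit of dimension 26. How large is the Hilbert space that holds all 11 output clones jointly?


Output space = H^(tensor 11) where dim(H) = 26
dim = 26^11
= 676 (after 2 factors)
= 17576 (after 3 factors)
= 456976 (after 4 factors)
= 11881376 (after 5 factors)
= 308915776 (after 6 factors)
= 8031810176 (after 7 factors)
= 208827064576 (after 8 factors)
= 5429503678976 (after 9 factors)
= 141167095653376 (after 10 factors)
= 3670344486987776 (after 11 factors)
= 3670344486987776

3670344486987776


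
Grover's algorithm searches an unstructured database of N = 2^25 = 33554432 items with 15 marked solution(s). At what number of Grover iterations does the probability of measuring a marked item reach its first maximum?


After j Grover iterations the success probability is P(j) = sin^2((2j+1)*theta), where sin(theta) = sqrt(k/N).
N = 2^25 = 33554432, k = 15
sin(theta) = sqrt(k/N) = 0.0006686066376
theta = arcsin(sqrt(k/N)) = 0.0006686066874 rad
P(j) reaches its first maximum when (2j+1)*theta is as close as possible to pi/2, i.e. j = round(pi/(4*theta) - 1/2).
pi/(4*theta) - 1/2 = 1174.1789
(For comparison, the common estimate pi/4 * sqrt(N/k) = 1174.6790; the exact maximiser is used here.)
Optimal iterations = 1174

1174


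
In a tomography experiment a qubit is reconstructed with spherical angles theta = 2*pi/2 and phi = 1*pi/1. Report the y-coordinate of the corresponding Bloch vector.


theta = 3.1416, phi = 3.1416
r_y = sin(theta)*sin(phi) = 0.0000 * 0.0000
r_y = 0.0000

0.0000


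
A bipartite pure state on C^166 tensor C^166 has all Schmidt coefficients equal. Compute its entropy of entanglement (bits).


For a maximally entangled state in d x d:
S = log2(d) = log2(166)
= 7.3750

7.3750


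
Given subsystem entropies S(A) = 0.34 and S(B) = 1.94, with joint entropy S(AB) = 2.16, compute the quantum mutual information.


I(A:B) = S(A) + S(B) - S(AB)
= 0.34 + 1.94 - 2.16
= 0.1200

0.1200


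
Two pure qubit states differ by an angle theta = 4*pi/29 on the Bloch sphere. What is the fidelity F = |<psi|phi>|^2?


For states separated by angle theta on Bloch sphere:
F = cos^2(theta/2)
theta = 4*pi/29 = 0.4333
theta/2 = 0.2167
cos(theta/2) = 0.9766
F = 0.9538

0.9538


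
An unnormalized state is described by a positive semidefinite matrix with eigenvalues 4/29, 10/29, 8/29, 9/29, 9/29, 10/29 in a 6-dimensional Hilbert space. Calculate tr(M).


tr(M) = sum of eigenvalues
= 4/29 + 10/29 + 8/29 + 9/29 + 9/29 + 10/29
= 50/29
= 1.7241

1.7241


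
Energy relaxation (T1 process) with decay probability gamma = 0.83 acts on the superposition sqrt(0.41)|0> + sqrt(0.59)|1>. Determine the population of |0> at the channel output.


For amplitude damping with parameter gamma on state sqrt(a)|0> + sqrt(b)|1>:
alpha^2 = 0.41, beta^2 = 0.59
P(|0>) = alpha^2 + gamma * beta^2
= 0.41 + 0.83 * 0.59
= 0.41 + 0.4897
= 0.8997

0.8997


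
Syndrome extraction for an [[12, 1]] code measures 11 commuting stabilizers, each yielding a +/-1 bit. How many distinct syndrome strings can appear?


Each stabilizer generator gives a binary (+1 or -1) measurement outcome.
With 11 independent generators:
Total syndromes = 2^11
= 2048

2048


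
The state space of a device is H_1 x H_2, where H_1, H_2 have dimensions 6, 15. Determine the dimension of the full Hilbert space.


dim(H_1 x H_2) = 6 * 15
= 90

90


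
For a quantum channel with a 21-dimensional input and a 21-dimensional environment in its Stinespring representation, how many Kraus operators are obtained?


Tracing out the environment in an orthonormal basis {|i>_E} gives Kraus operators K_i = <i|_E U |0>_E.
Number of Kraus operators = dim(H_env) = d_env
= 21

21


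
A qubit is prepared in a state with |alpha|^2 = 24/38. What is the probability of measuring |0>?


|alpha|^2 = 24/38 = 0.6316
|beta|^2 = 1 - 24/38 = 14/38 = 0.3684
P(|0>) = |alpha|^2 = 0.6316

0.6316


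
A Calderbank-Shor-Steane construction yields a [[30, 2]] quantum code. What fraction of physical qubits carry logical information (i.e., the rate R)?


Code rate R = k/n
= 2/30
= 0.0667

0.0667


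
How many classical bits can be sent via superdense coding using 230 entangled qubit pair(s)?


Superdense coding allows 2 classical bits per shared entangled pair.
230 pair(s) -> 2 * 230 = 460 classical bits

460


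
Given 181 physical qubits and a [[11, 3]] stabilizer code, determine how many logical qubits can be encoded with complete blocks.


Each code block uses 11 physical qubits for 3 logical qubit(s).
Number of complete blocks = floor(181 / 11) = 16
Logical qubits = 16 * 3
= 48

48


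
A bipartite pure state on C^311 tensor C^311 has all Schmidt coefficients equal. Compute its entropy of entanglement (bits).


For a maximally entangled state in d x d:
S = log2(d) = log2(311)
= 8.2808

8.2808


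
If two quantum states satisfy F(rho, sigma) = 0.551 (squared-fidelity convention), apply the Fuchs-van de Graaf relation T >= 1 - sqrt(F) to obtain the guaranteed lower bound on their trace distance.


Fuchs-van de Graaf (squared-fidelity convention): 1 - sqrt(F) <= T <= sqrt(1 - F).
Lower bound: T >= 1 - sqrt(F)
sqrt(F) = sqrt(0.551) = 0.7423
T >= 1 - 0.7423
T >= 0.2577

0.2577


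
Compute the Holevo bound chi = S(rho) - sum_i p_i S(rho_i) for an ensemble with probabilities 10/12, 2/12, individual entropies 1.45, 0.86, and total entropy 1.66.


chi = S(rho) - sum_i p_i * S(rho_i)
Weighted entropy = 10/12 * 1.45 + 2/12 * 0.86
= 1.3517
chi = 1.66 - 1.3517
= 0.3083

0.3083


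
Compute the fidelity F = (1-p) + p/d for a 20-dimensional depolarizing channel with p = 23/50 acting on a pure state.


F = (1-p) + p/d
= (1 - 0.4600) + 0.4600/20
= 0.5400 + 0.0230
= 0.5630

0.5630


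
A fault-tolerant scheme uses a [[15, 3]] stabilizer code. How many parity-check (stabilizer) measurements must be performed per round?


For an [[n,k]] stabilizer code:
Number of stabilizer generators = n - k
= 15 - 3
= 12

12


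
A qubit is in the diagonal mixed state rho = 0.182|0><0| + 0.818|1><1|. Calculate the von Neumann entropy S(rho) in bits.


S = -p*log2(p) - (1-p)*log2(1-p)
p = 0.1820, 1-p = 0.8180
= -0.1820 * log2(0.1820) - 0.8180 * log2(0.8180)
= -(-0.4474) - (-0.2371)
= 0.6844

0.6844


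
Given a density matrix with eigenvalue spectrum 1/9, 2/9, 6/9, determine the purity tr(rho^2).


tr(rho^2) = sum of eigenvalues squared
= (1/9)^2 + (2/9)^2 + (6/9)^2
= (1 + 4 + 36) / 81
= 41/81
= 0.5062

0.5062


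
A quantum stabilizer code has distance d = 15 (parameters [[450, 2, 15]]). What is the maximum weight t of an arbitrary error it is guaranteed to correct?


Code parameters: [[450, 2, 15]], distance d = 15.
Number of correctable errors = floor((d-1)/2)
= floor((15 - 1)/2)
= floor(14/2)
= 7

7


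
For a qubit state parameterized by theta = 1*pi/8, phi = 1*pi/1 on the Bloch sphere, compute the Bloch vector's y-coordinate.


theta = 0.3927, phi = 3.1416
r_y = sin(theta)*sin(phi) = 0.3827 * 0.0000
r_y = 0.0000

0.0000


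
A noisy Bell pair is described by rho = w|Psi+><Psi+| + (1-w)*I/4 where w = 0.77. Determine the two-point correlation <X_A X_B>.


|Psi+> = (|01> + |10>)/sqrt(2)
For the pure Bell state, <X_A X_B> = +1 (Bell-state Pauli correlator).
The maximally-mixed part I/4 has tr(I/4 * P tensor P) = 0 for any traceless Pauli P.
So <X_A X_B>_rho = w * (+1) + (1 - w) * 0
= 0.77 * (+1)
= 0.7700

0.7700


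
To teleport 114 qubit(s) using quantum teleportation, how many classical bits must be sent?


Quantum teleportation requires 2 classical bits per qubit teleported.
114 qubit(s) -> 2 * 114 = 228 classical bits

228


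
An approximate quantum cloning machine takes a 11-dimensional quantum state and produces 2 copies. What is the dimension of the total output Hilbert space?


Output space = H^(tensor 2) where dim(H) = 11
dim = 11^2
= 121

121


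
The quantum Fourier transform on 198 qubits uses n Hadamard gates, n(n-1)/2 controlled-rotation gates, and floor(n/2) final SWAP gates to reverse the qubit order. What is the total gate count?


Hadamard gates: 198
Controlled rotations: n*(n-1)/2 = 198*197/2 = 19503
SWAP gates: floor(n/2) = floor(198/2) = 99
Total = 198 + 19503 + 99
= 19800

19800


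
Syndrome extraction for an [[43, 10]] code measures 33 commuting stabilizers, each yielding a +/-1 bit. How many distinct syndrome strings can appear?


Each stabilizer generator gives a binary (+1 or -1) measurement outcome.
With 33 independent generators:
Total syndromes = 2^33
= 8589934592

8589934592


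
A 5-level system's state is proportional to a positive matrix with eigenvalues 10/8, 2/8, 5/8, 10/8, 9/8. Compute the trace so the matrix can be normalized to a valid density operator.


tr(M) = sum of eigenvalues
= 10/8 + 2/8 + 5/8 + 10/8 + 9/8
= 36/8
= 4.5000

4.5000


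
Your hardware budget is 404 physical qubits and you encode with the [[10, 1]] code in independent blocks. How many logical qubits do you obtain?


Each code block uses 10 physical qubits for 1 logical qubit(s).
Number of complete blocks = floor(404 / 10) = 40
Logical qubits = 40 * 1
= 40

40


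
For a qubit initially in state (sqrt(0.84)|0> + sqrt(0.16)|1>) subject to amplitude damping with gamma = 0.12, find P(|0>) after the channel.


For amplitude damping with parameter gamma on state sqrt(a)|0> + sqrt(b)|1>:
alpha^2 = 0.84, beta^2 = 0.16
P(|0>) = alpha^2 + gamma * beta^2
= 0.84 + 0.12 * 0.16
= 0.84 + 0.0192
= 0.8592

0.8592


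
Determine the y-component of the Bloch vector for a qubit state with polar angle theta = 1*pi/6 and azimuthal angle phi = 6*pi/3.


theta = 0.5236, phi = 6.2832
r_y = sin(theta)*sin(phi) = 0.5000 * 0.0000
r_y = 0.0000

0.0000


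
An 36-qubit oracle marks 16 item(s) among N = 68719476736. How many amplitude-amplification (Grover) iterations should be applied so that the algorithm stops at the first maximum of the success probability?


After j Grover iterations the success probability is P(j) = sin^2((2j+1)*theta), where sin(theta) = sqrt(k/N).
N = 2^36 = 68719476736, k = 16
sin(theta) = sqrt(k/N) = 1.525878906e-05
theta = arcsin(sqrt(k/N)) = 1.525878906e-05 rad
P(j) reaches its first maximum when (2j+1)*theta is as close as possible to pi/2, i.e. j = round(pi/(4*theta) - 1/2).
pi/(4*theta) - 1/2 = 51471.3540
(For comparison, the common estimate pi/4 * sqrt(N/k) = 51471.8540; the exact maximiser is used here.)
Optimal iterations = 51471

51471


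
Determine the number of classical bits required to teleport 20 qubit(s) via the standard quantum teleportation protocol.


Quantum teleportation requires 2 classical bits per qubit teleported.
20 qubit(s) -> 2 * 20 = 40 classical bits

40


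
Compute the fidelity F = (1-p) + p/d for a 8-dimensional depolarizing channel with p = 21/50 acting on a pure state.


F = (1-p) + p/d
= (1 - 0.4200) + 0.4200/8
= 0.5800 + 0.0525
= 0.6325

0.6325


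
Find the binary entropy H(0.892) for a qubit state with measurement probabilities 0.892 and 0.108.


S = -p*log2(p) - (1-p)*log2(1-p)
p = 0.8920, 1-p = 0.1080
= -0.8920 * log2(0.8920) - 0.1080 * log2(0.1080)
= -(-0.1471) - (-0.3468)
= 0.4939

0.4939


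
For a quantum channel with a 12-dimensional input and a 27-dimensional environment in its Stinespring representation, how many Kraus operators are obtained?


Tracing out the environment in an orthonormal basis {|i>_E} gives Kraus operators K_i = <i|_E U |0>_E.
Number of Kraus operators = dim(H_env) = d_env
= 27

27


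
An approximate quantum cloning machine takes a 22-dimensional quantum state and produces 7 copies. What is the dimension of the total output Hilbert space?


Output space = H^(tensor 7) where dim(H) = 22
dim = 22^7
= 484 (after 2 factors)
= 10648 (after 3 factors)
= 234256 (after 4 factors)
= 5153632 (after 5 factors)
= 113379904 (after 6 factors)
= 2494357888 (after 7 factors)
= 2494357888

2494357888


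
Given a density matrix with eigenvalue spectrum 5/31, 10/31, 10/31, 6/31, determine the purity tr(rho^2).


tr(rho^2) = sum of eigenvalues squared
= (5/31)^2 + (10/31)^2 + (10/31)^2 + (6/31)^2
= (25 + 100 + 100 + 36) / 961
= 261/961
= 0.2716

0.2716


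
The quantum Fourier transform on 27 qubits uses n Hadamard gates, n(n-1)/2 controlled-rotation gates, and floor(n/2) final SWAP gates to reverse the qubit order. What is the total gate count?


Hadamard gates: 27
Controlled rotations: n*(n-1)/2 = 27*26/2 = 351
SWAP gates: floor(n/2) = floor(27/2) = 13
Total = 27 + 351 + 13
= 391

391


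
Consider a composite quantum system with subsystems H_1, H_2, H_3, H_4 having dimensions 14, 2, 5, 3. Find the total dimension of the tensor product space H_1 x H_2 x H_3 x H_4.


dim(H_1 x H_2 x H_3 x H_4) = 14 * 2 * 5 * 3
= 28 * 5 * 3
= 140 * 3
= 420

420


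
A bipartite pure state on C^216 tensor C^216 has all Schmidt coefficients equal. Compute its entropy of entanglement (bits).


For a maximally entangled state in d x d:
S = log2(d) = log2(216)
= 7.7549

7.7549


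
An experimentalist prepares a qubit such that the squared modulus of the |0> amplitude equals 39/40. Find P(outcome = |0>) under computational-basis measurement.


|alpha|^2 = 39/40 = 0.9750
|beta|^2 = 1 - 39/40 = 1/40 = 0.0250
P(|0>) = |alpha|^2 = 0.9750

0.9750


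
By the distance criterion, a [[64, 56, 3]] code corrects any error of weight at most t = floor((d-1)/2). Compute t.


Code parameters: [[64, 56, 3]], distance d = 3.
Number of correctable errors = floor((d-1)/2)
= floor((3 - 1)/2)
= floor(2/2)
= 1

1


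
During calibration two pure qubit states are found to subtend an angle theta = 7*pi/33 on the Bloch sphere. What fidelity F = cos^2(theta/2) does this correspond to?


For states separated by angle theta on Bloch sphere:
F = cos^2(theta/2)
theta = 7*pi/33 = 0.6664
theta/2 = 0.3332
cos(theta/2) = 0.9450
F = 0.8930

0.8930


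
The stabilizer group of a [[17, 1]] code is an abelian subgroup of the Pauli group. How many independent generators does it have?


For an [[n,k]] stabilizer code:
Number of stabilizer generators = n - k
= 17 - 1
= 16

16


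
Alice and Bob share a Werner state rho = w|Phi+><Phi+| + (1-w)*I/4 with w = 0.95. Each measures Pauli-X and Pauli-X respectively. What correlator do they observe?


|Phi+> = (|00> + |11>)/sqrt(2)
For the pure Bell state, <X_A X_B> = +1 (Bell-state Pauli correlator).
The maximally-mixed part I/4 has tr(I/4 * P tensor P) = 0 for any traceless Pauli P.
So <X_A X_B>_rho = w * (+1) + (1 - w) * 0
= 0.95 * (+1)
= 0.9500

0.9500
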